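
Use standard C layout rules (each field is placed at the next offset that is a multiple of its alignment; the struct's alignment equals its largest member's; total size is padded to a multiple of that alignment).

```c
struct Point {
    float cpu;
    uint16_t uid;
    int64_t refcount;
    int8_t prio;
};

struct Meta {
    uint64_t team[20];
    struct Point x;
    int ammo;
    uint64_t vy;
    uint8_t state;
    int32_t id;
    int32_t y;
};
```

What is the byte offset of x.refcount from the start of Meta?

168

Point: cpu at 0 (size 4, align 4) → ends 4; uid at 4 (size 2, align 2) → ends 6; pad 2 to align 8 for refcount; refcount at 8 (size 8, align 8) → ends 16; prio at 16 (size 1, align 1) → ends 17; tail pad 7 to reach multiple of 8; total 24 bytes, alignment 8
team at 0 (size 160, align 8) → ends 160
x at 160 (size 24, align 8) → ends 184
within Point: refcount at 8
160 + 8 = 168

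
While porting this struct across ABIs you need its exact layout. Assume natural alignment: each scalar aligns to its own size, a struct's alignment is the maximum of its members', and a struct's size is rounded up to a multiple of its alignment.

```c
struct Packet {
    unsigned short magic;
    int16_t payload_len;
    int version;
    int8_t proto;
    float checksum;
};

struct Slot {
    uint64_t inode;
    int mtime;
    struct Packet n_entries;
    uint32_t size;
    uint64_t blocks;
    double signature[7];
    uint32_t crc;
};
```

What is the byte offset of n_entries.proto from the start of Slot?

20

Packet: magic at 0 (size 2, align 2) → ends 2; payload_len at 2 (size 2, align 2) → ends 4; version at 4 (size 4, align 4) → ends 8; proto at 8 (size 1, align 1) → ends 9; pad 3 to align 4 for checksum; checksum at 12 (size 4, align 4) → ends 16; total 16 bytes, alignment 4
inode at 0 (size 8, align 8) → ends 8
mtime at 8 (size 4, align 4) → ends 12
n_entries at 12 (size 16, align 4) → ends 28
within Packet: proto at 8
12 + 8 = 20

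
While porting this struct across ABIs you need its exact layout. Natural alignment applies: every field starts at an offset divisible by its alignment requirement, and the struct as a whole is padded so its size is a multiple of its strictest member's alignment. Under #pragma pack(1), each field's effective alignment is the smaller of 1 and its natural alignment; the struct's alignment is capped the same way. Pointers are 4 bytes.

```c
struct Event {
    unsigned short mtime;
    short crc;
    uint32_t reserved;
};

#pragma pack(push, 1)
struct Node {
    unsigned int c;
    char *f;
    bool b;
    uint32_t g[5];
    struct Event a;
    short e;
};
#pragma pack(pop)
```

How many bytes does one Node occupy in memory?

39 bytes

Event: @0: mtime [2B, align 2] → 2; @2: crc [2B, align 2] → 4; @4: reserved [4B, align 4] → 8; size 8, align 4
@0: c [4B, align 1] → 4
@4: f [4B, align 1] → 8
@8: b [1B, align 1] → 9
@9: g [20B, align 1] → 29
@29: a [8B, align 1] → 37
@37: e [2B, align 1] → 39
size 39, align 1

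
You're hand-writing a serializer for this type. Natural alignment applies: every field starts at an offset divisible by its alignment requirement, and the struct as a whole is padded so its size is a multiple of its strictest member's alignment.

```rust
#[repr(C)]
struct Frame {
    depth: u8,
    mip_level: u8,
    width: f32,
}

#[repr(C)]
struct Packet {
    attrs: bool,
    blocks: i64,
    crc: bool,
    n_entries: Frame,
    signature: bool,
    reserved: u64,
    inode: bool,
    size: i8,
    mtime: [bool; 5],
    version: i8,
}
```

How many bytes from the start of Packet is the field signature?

28

Frame: depth at 0 (size 1, align 1) → ends 1; mip_level at 1 (size 1, align 1) → ends 2; pad 2 to align 4 for width; width at 4 (size 4, align 4) → ends 8; total 8 bytes, alignment 4
attrs at 0 (size 1, align 1) → ends 1
pad 7 to align 8 for blocks
blocks at 8 (size 8, align 8) → ends 16
crc at 16 (size 1, align 1) → ends 17
pad 3 to align 4 for n_entries
n_entries at 20 (size 8, align 4) → ends 28
signature at 28 (size 1, align 1) → ends 29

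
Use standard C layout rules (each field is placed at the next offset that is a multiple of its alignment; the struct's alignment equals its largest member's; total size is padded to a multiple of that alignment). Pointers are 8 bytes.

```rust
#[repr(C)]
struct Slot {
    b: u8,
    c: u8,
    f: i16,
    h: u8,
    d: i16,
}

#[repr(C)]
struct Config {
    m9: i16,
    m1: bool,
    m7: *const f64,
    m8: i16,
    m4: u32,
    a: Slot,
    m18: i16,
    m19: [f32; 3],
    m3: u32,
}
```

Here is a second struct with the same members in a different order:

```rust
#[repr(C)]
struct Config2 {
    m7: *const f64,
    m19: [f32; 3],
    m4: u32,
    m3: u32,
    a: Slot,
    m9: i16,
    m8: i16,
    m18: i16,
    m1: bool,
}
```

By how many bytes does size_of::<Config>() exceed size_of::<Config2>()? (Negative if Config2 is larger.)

8

Slot: b at 0 (size 1, align 1) → ends 1; c at 1 (size 1, align 1) → ends 2; f at 2 (size 2, align 2) → ends 4; h at 4 (size 1, align 1) → ends 5; pad 1 to align 2 for d; d at 6 (size 2, align 2) → ends 8; total 8 bytes, alignment 2
m9 at 0 (size 2, align 2) → ends 2
m1 at 2 (size 1, align 1) → ends 3
pad 5 to align 8 for m7
m7 at 8 (size 8, align 8) → ends 16
m8 at 16 (size 2, align 2) → ends 18
pad 2 to align 4 for m4
m4 at 20 (size 4, align 4) → ends 24
a at 24 (size 8, align 2) → ends 32
m18 at 32 (size 2, align 2) → ends 34
pad 2 to align 4 for m19
m19 at 36 (size 12, align 4) → ends 48
m3 at 48 (size 4, align 4) → ends 52
tail pad 4 to reach multiple of 8
total 56 bytes, alignment 8
— Config2 —
m7 at 0 (size 8, align 8) → ends 8
m19 at 8 (size 12, align 4) → ends 20
m4 at 20 (size 4, align 4) → ends 24
m3 at 24 (size 4, align 4) → ends 28
a at 28 (size 8, align 2) → ends 36
m9 at 36 (size 2, align 2) → ends 38
m8 at 38 (size 2, align 2) → ends 40
m18 at 40 (size 2, align 2) → ends 42
m1 at 42 (size 1, align 1) → ends 43
tail pad 5 to reach multiple of 8
total 48 bytes, alignment 8
56 − 48 = 8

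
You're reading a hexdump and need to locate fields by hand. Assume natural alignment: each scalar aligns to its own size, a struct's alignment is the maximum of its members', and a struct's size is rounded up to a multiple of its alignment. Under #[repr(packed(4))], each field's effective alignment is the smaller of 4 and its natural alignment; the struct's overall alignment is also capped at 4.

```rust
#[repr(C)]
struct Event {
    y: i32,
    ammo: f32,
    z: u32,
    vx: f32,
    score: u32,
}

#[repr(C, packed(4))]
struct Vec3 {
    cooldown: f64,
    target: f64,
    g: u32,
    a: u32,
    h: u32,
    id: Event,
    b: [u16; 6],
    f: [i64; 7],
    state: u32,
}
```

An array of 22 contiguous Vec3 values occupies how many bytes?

Event: y at 0 (size 4, align 4) → ends 4; ammo at 4 (size 4, align 4) → ends 8; z at 8 (size 4, align 4) → ends 12; vx at 12 (size 4, align 4) → ends 16; score at 16 (size 4, align 4) → ends 20; total 20 bytes, alignment 4
cooldown at 0 (size 8, align 4) → ends 8
target at 8 (size 8, align 4) → ends 16
g at 16 (size 4, align 4) → ends 20
a at 20 (size 4, align 4) → ends 24
h at 24 (size 4, align 4) → ends 28
id at 28 (size 20, align 4) → ends 48
b at 48 (size 12, align 2) → ends 60
f at 60 (size 56, align 4) → ends 116
state at 116 (size 4, align 4) → ends 120
total 120 bytes, alignment 4
array of 22: 22 × 120 = 2640

2640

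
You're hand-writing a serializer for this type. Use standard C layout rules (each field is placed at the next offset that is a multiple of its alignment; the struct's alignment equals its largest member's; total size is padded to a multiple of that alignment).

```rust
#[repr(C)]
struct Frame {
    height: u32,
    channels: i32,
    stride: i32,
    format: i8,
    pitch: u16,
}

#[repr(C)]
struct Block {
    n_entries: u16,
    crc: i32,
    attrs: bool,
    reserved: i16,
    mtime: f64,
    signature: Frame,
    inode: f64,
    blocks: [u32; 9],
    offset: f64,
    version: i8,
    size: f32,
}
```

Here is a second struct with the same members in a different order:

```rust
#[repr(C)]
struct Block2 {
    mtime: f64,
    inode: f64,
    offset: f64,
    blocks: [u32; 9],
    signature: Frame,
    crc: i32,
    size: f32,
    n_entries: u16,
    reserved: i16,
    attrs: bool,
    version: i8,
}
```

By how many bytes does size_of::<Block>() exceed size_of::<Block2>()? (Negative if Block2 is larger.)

8

Frame: 0..4  height  (4B, 4-aligned); 4..8  channels  (4B, 4-aligned); 8..12  stride  (4B, 4-aligned); 12..13  format  (1B, 1-aligned); 13..14  -- padding (1B); 14..16  pitch  (2B, 2-aligned); sizeof = 16, alignof = 4
0..2  n_entries  (2B, 2-aligned)
2..4  -- padding (2B)
4..8  crc  (4B, 4-aligned)
8..9  attrs  (1B, 1-aligned)
9..10  -- padding (1B)
10..12  reserved  (2B, 2-aligned)
12..16  -- padding (4B)
16..24  mtime  (8B, 8-aligned)
24..40  signature  (16B, 4-aligned)
40..48  inode  (8B, 8-aligned)
48..84  blocks  (36B, 4-aligned)
84..88  -- padding (4B)
88..96  offset  (8B, 8-aligned)
96..97  version  (1B, 1-aligned)
97..100  -- padding (3B)
100..104  size  (4B, 4-aligned)
sizeof = 104, alignof = 8
— Block2 —
0..8  mtime  (8B, 8-aligned)
8..16  inode  (8B, 8-aligned)
16..24  offset  (8B, 8-aligned)
24..60  blocks  (36B, 4-aligned)
60..76  signature  (16B, 4-aligned)
76..80  crc  (4B, 4-aligned)
80..84  size  (4B, 4-aligned)
84..86  n_entries  (2B, 2-aligned)
86..88  reserved  (2B, 2-aligned)
88..89  attrs  (1B, 1-aligned)
89..90  version  (1B, 1-aligned)
90..96  -- tail padding (6B)
sizeof = 96, alignof = 8
104 − 96 = 8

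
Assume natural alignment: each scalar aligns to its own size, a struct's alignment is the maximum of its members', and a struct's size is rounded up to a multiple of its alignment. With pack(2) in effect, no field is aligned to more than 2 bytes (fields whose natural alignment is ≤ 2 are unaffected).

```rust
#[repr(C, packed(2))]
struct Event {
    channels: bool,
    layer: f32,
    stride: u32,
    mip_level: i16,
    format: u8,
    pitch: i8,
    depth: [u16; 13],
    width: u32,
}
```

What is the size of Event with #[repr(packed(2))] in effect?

channels at 0 (size 1, align 1) → ends 1
pad 1 to align 2 for layer
layer at 2 (size 4, align 2) → ends 6
stride at 6 (size 4, align 2) → ends 10
mip_level at 10 (size 2, align 2) → ends 12
format at 12 (size 1, align 1) → ends 13
pitch at 13 (size 1, align 1) → ends 14
depth at 14 (size 26, align 2) → ends 40
width at 40 (size 4, align 2) → ends 44
total 44 bytes, alignment 2

44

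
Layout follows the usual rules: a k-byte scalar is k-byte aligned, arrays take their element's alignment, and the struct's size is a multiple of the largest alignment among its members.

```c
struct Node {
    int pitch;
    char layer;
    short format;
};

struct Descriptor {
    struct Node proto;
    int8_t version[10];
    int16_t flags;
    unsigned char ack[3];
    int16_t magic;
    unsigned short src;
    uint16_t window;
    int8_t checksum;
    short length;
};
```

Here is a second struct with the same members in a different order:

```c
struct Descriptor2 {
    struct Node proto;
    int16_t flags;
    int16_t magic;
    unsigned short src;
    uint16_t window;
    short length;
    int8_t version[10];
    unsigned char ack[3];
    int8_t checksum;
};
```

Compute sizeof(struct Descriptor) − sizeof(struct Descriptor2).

Node: 0..4  pitch  (4B, 4-aligned); 4..5  layer  (1B, 1-aligned); 5..6  -- padding (1B); 6..8  format  (2B, 2-aligned); sizeof = 8, alignof = 4
0..8  proto  (8B, 4-aligned)
8..18  version  (10B, 1-aligned)
18..20  flags  (2B, 2-aligned)
20..23  ack  (3B, 1-aligned)
23..24  -- padding (1B)
24..26  magic  (2B, 2-aligned)
26..28  src  (2B, 2-aligned)
28..30  window  (2B, 2-aligned)
30..31  checksum  (1B, 1-aligned)
31..32  -- padding (1B)
32..34  length  (2B, 2-aligned)
34..36  -- tail padding (2B)
sizeof = 36, alignof = 4
— Descriptor2 —
0..8  proto  (8B, 4-aligned)
8..10  flags  (2B, 2-aligned)
10..12  magic  (2B, 2-aligned)
12..14  src  (2B, 2-aligned)
14..16  window  (2B, 2-aligned)
16..18  length  (2B, 2-aligned)
18..28  version  (10B, 1-aligned)
28..31  ack  (3B, 1-aligned)
31..32  checksum  (1B, 1-aligned)
sizeof = 32, alignof = 4
36 − 32 = 4

4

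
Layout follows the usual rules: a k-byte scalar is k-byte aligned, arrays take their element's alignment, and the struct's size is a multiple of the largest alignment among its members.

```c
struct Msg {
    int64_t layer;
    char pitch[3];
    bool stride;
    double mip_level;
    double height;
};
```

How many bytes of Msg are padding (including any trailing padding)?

layer at 0 (size 8, align 8) → ends 8
pitch at 8 (size 3, align 1) → ends 11
stride at 11 (size 1, align 1) → ends 12
pad 4 to align 8 for mip_level
mip_level at 16 (size 8, align 8) → ends 24
height at 24 (size 8, align 8) → ends 32
total 32 bytes, alignment 8
data bytes 28, size 32 → padding 4

4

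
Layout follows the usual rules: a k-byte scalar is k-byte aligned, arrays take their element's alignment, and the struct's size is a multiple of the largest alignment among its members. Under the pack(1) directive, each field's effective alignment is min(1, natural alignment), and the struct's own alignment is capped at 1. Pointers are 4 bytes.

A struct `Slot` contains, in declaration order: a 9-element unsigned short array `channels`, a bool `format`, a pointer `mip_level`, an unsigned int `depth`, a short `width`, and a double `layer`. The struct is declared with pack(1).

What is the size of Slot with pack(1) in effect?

channels at 0 (size 18, align 1) → ends 18
format at 18 (size 1, align 1) → ends 19
mip_level at 19 (size 4, align 1) → ends 23
depth at 23 (size 4, align 1) → ends 27
width at 27 (size 2, align 1) → ends 29
layer at 29 (size 8, align 1) → ends 37
total 37 bytes, alignment 1

37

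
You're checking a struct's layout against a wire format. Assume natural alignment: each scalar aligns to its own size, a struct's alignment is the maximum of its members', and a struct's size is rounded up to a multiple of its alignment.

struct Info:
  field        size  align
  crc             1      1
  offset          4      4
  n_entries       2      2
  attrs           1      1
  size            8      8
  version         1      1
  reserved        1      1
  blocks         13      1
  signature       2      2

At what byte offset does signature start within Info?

crc at 0 (size 1, align 1) → ends 1
pad 3 to align 4 for offset
offset at 4 (size 4, align 4) → ends 8
n_entries at 8 (size 2, align 2) → ends 10
attrs at 10 (size 1, align 1) → ends 11
pad 5 to align 8 for size
size at 16 (size 8, align 8) → ends 24
version at 24 (size 1, align 1) → ends 25
reserved at 25 (size 1, align 1) → ends 26
blocks at 26 (size 13, align 1) → ends 39
pad 1 to align 2 for signature
signature at 40 (size 2, align 2) → ends 42

40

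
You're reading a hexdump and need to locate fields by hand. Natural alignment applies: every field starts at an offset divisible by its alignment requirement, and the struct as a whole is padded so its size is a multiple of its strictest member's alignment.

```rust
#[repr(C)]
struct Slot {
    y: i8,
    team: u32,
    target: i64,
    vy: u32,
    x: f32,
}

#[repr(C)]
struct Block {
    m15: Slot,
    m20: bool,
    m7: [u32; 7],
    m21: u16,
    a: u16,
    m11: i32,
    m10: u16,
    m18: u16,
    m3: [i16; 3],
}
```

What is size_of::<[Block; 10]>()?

800

Slot: 0..1  y  (1B, 1-aligned); 1..4  -- padding (3B); 4..8  team  (4B, 4-aligned); 8..16  target  (8B, 8-aligned); 16..20  vy  (4B, 4-aligned); 20..24  x  (4B, 4-aligned); sizeof = 24, alignof = 8
0..24  m15  (24B, 8-aligned)
24..25  m20  (1B, 1-aligned)
25..28  -- padding (3B)
28..56  m7  (28B, 4-aligned)
56..58  m21  (2B, 2-aligned)
58..60  a  (2B, 2-aligned)
60..64  m11  (4B, 4-aligned)
64..66  m10  (2B, 2-aligned)
66..68  m18  (2B, 2-aligned)
68..74  m3  (6B, 2-aligned)
74..80  -- tail padding (6B)
sizeof = 80, alignof = 8
array of 10: 10 × 80 = 800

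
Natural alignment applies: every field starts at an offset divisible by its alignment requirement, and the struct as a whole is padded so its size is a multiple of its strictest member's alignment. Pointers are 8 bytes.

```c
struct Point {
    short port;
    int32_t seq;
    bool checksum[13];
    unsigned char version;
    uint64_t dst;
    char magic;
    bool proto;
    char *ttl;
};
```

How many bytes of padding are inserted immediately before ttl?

port at 0 (size 2, align 2) → ends 2
pad 2 to align 4 for seq
seq at 4 (size 4, align 4) → ends 8
checksum at 8 (size 13, align 1) → ends 21
version at 21 (size 1, align 1) → ends 22
pad 2 to align 8 for dst
dst at 24 (size 8, align 8) → ends 32
magic at 32 (size 1, align 1) → ends 33
proto at 33 (size 1, align 1) → ends 34
pad 6 to align 8 for ttl
ttl at 40 (size 8, align 8) → ends 48

6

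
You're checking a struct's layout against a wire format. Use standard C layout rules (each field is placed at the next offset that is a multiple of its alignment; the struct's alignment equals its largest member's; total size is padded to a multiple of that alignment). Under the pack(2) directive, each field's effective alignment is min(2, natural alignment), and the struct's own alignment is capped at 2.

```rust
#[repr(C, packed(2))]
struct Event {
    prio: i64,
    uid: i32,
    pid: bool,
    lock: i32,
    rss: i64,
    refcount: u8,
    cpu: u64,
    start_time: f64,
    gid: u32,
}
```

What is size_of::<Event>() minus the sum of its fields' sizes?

prio at 0 (size 8, align 2) → ends 8
uid at 8 (size 4, align 2) → ends 12
pid at 12 (size 1, align 1) → ends 13
pad 1 to align 2 for lock
lock at 14 (size 4, align 2) → ends 18
rss at 18 (size 8, align 2) → ends 26
refcount at 26 (size 1, align 1) → ends 27
pad 1 to align 2 for cpu
cpu at 28 (size 8, align 2) → ends 36
start_time at 36 (size 8, align 2) → ends 44
gid at 44 (size 4, align 2) → ends 48
total 48 bytes, alignment 2
data bytes 46, size 48 → padding 2

2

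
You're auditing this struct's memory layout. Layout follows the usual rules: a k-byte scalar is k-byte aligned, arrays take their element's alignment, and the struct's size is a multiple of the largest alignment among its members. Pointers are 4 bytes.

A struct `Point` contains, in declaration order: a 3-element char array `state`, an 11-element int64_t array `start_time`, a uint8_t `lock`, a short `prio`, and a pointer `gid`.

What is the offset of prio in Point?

state at 0 (size 3, align 1) → ends 3
pad 5 to align 8 for start_time
start_time at 8 (size 88, align 8) → ends 96
lock at 96 (size 1, align 1) → ends 97
pad 1 to align 2 for prio
prio at 98 (size 2, align 2) → ends 100

98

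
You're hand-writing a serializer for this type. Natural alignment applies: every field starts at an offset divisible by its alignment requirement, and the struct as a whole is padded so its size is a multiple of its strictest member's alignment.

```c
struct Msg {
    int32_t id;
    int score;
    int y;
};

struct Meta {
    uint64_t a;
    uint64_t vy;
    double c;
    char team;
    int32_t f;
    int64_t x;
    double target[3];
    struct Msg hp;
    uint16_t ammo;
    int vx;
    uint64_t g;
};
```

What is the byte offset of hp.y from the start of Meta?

72

Msg: @0: id [4B, align 4] → 4; @4: score [4B, align 4] → 8; @8: y [4B, align 4] → 12; size 12, align 4
@0: a [8B, align 8] → 8
@8: vy [8B, align 8] → 16
@16: c [8B, align 8] → 24
@24: team [1B, align 1] → 25
+3 pad (align 4)
@28: f [4B, align 4] → 32
@32: x [8B, align 8] → 40
@40: target [24B, align 8] → 64
@64: hp [12B, align 4] → 76
within Msg: y at 8
64 + 8 = 72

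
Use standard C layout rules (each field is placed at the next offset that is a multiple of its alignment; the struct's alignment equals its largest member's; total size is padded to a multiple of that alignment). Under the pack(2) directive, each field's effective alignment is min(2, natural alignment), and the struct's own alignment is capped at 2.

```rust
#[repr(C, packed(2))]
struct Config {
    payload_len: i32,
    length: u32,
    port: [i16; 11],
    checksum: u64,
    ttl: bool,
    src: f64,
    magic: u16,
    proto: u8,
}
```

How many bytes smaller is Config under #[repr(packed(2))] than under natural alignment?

natural layout:
  0..4  payload_len  (4B, 4-aligned)
  4..8  length  (4B, 4-aligned)
  8..30  port  (22B, 2-aligned)
  30..32  -- padding (2B)
  32..40  checksum  (8B, 8-aligned)
  40..41  ttl  (1B, 1-aligned)
  41..48  -- padding (7B)
  48..56  src  (8B, 8-aligned)
  56..58  magic  (2B, 2-aligned)
  58..59  proto  (1B, 1-aligned)
  59..64  -- tail padding (5B)
  sizeof = 64, alignof = 8
packed(2) layout:
  0..4  payload_len  (4B, 2-aligned)
  4..8  length  (4B, 2-aligned)
  8..30  port  (22B, 2-aligned)
  30..38  checksum  (8B, 2-aligned)
  38..39  ttl  (1B, 1-aligned)
  39..40  -- padding (1B)
  40..48  src  (8B, 2-aligned)
  48..50  magic  (2B, 2-aligned)
  50..51  proto  (1B, 1-aligned)
  51..52  -- tail padding (1B)
  sizeof = 52, alignof = 2
64 − 52 = 12

12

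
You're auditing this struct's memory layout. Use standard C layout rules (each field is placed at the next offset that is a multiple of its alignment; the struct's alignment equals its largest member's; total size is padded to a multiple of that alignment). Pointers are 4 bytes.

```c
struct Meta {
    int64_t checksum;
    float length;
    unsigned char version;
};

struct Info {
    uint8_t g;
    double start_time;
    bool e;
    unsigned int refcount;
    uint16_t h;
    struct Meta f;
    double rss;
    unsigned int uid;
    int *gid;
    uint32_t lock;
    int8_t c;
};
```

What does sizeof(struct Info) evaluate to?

72

Meta: checksum at 0 (size 8, align 8) → ends 8; length at 8 (size 4, align 4) → ends 12; version at 12 (size 1, align 1) → ends 13; tail pad 3 to reach multiple of 8; total 16 bytes, alignment 8
g at 0 (size 1, align 1) → ends 1
pad 7 to align 8 for start_time
start_time at 8 (size 8, align 8) → ends 16
e at 16 (size 1, align 1) → ends 17
pad 3 to align 4 for refcount
refcount at 20 (size 4, align 4) → ends 24
h at 24 (size 2, align 2) → ends 26
pad 6 to align 8 for f
f at 32 (size 16, align 8) → ends 48
rss at 48 (size 8, align 8) → ends 56
uid at 56 (size 4, align 4) → ends 60
gid at 60 (size 4, align 4) → ends 64
lock at 64 (size 4, align 4) → ends 68
c at 68 (size 1, align 1) → ends 69
tail pad 3 to reach multiple of 8
total 72 bytes, alignment 8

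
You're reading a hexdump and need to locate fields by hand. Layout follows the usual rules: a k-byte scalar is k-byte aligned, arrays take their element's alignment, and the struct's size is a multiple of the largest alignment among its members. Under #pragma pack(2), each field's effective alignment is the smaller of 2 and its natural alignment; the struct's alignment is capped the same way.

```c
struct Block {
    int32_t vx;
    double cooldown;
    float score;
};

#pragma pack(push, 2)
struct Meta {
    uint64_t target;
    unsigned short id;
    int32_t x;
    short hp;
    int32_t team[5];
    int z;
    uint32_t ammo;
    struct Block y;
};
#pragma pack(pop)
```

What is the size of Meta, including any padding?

68

Block: @0: vx [4B, align 4] → 4; +4 pad (align 8); @8: cooldown [8B, align 8] → 16; @16: score [4B, align 4] → 20; +4 tail pad (align 8); size 24, align 8
@0: target [8B, align 2] → 8
@8: id [2B, align 2] → 10
@10: x [4B, align 2] → 14
@14: hp [2B, align 2] → 16
@16: team [20B, align 2] → 36
@36: z [4B, align 2] → 40
@40: ammo [4B, align 2] → 44
@44: y [24B, align 2] → 68
size 68, align 2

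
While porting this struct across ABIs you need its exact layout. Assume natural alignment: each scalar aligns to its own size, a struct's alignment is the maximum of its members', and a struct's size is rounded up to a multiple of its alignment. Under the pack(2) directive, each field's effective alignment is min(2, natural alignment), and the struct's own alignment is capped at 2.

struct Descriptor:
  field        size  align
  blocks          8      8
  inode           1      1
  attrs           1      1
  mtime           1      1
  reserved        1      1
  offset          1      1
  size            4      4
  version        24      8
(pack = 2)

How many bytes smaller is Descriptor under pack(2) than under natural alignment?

6

natural layout:
  0..8  blocks  (8B, 8-aligned)
  8..9  inode  (1B, 1-aligned)
  9..10  attrs  (1B, 1-aligned)
  10..11  mtime  (1B, 1-aligned)
  11..12  reserved  (1B, 1-aligned)
  12..13  offset  (1B, 1-aligned)
  13..16  -- padding (3B)
  16..20  size  (4B, 4-aligned)
  20..24  -- padding (4B)
  24..48  version  (24B, 8-aligned)
  sizeof = 48, alignof = 8
packed(2) layout:
  0..8  blocks  (8B, 2-aligned)
  8..9  inode  (1B, 1-aligned)
  9..10  attrs  (1B, 1-aligned)
  10..11  mtime  (1B, 1-aligned)
  11..12  reserved  (1B, 1-aligned)
  12..13  offset  (1B, 1-aligned)
  13..14  -- padding (1B)
  14..18  size  (4B, 2-aligned)
  18..42  version  (24B, 2-aligned)
  sizeof = 42, alignof = 2
48 − 42 = 6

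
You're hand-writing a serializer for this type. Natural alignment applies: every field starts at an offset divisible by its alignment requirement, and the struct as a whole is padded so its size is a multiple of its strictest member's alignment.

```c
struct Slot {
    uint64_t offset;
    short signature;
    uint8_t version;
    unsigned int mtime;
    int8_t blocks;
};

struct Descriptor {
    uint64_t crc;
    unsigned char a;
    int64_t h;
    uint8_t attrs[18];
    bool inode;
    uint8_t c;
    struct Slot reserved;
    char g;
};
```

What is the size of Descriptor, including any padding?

Slot: @0: offset [8B, align 8] → 8; @8: signature [2B, align 2] → 10; @10: version [1B, align 1] → 11; +1 pad (align 4); @12: mtime [4B, align 4] → 16; @16: blocks [1B, align 1] → 17; +7 tail pad (align 8); size 24, align 8
@0: crc [8B, align 8] → 8
@8: a [1B, align 1] → 9
+7 pad (align 8)
@16: h [8B, align 8] → 24
@24: attrs [18B, align 1] → 42
@42: inode [1B, align 1] → 43
@43: c [1B, align 1] → 44
+4 pad (align 8)
@48: reserved [24B, align 8] → 72
@72: g [1B, align 1] → 73
+7 tail pad (align 8)
size 80, align 8

80 bytes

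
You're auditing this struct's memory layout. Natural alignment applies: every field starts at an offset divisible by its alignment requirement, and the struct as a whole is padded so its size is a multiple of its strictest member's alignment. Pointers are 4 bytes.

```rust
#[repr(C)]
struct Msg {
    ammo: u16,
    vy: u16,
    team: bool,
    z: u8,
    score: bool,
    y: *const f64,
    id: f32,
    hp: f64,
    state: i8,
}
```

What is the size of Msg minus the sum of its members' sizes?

ammo at 0 (size 2, align 2) → ends 2
vy at 2 (size 2, align 2) → ends 4
team at 4 (size 1, align 1) → ends 5
z at 5 (size 1, align 1) → ends 6
score at 6 (size 1, align 1) → ends 7
pad 1 to align 4 for y
y at 8 (size 4, align 4) → ends 12
id at 12 (size 4, align 4) → ends 16
hp at 16 (size 8, align 8) → ends 24
state at 24 (size 1, align 1) → ends 25
tail pad 7 to reach multiple of 8
total 32 bytes, alignment 8
data bytes 24, size 32 → padding 8

8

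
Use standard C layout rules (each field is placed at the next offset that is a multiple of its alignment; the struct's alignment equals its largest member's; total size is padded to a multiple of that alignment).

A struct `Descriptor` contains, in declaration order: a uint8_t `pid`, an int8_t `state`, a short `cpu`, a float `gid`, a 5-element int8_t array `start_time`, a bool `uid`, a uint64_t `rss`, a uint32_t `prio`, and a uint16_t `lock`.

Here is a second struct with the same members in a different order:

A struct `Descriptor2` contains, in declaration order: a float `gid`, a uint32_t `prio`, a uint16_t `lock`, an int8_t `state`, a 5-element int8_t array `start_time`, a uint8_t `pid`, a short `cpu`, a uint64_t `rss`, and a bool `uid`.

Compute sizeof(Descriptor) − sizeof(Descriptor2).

pid at 0 (size 1, align 1) → ends 1
state at 1 (size 1, align 1) → ends 2
cpu at 2 (size 2, align 2) → ends 4
gid at 4 (size 4, align 4) → ends 8
start_time at 8 (size 5, align 1) → ends 13
uid at 13 (size 1, align 1) → ends 14
pad 2 to align 8 for rss
rss at 16 (size 8, align 8) → ends 24
prio at 24 (size 4, align 4) → ends 28
lock at 28 (size 2, align 2) → ends 30
tail pad 2 to reach multiple of 8
total 32 bytes, alignment 8
— Descriptor2 —
gid at 0 (size 4, align 4) → ends 4
prio at 4 (size 4, align 4) → ends 8
lock at 8 (size 2, align 2) → ends 10
state at 10 (size 1, align 1) → ends 11
start_time at 11 (size 5, align 1) → ends 16
pid at 16 (size 1, align 1) → ends 17
pad 1 to align 2 for cpu
cpu at 18 (size 2, align 2) → ends 20
pad 4 to align 8 for rss
rss at 24 (size 8, align 8) → ends 32
uid at 32 (size 1, align 1) → ends 33
tail pad 7 to reach multiple of 8
total 40 bytes, alignment 8
32 − 40 = -8

-8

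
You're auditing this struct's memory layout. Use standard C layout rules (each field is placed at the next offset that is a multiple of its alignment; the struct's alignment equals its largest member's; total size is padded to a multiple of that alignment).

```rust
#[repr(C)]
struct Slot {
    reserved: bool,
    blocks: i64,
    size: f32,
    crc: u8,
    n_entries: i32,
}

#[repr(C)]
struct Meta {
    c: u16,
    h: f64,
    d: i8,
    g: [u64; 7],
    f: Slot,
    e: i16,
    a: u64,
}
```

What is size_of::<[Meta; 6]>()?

Slot: reserved at 0 (size 1, align 1) → ends 1; pad 7 to align 8 for blocks; blocks at 8 (size 8, align 8) → ends 16; size at 16 (size 4, align 4) → ends 20; crc at 20 (size 1, align 1) → ends 21; pad 3 to align 4 for n_entries; n_entries at 24 (size 4, align 4) → ends 28; tail pad 4 to reach multiple of 8; total 32 bytes, alignment 8
c at 0 (size 2, align 2) → ends 2
pad 6 to align 8 for h
h at 8 (size 8, align 8) → ends 16
d at 16 (size 1, align 1) → ends 17
pad 7 to align 8 for g
g at 24 (size 56, align 8) → ends 80
f at 80 (size 32, align 8) → ends 112
e at 112 (size 2, align 2) → ends 114
pad 6 to align 8 for a
a at 120 (size 8, align 8) → ends 128
total 128 bytes, alignment 8
array of 6: 6 × 128 = 768

768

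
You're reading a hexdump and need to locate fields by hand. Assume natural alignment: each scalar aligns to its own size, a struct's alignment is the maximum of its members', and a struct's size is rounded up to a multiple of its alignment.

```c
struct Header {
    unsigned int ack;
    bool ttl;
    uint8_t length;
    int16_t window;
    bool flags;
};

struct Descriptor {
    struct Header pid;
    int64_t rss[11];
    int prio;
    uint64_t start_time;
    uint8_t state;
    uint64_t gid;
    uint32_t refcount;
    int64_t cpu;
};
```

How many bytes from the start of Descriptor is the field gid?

Header: ack at 0 (size 4, align 4) → ends 4; ttl at 4 (size 1, align 1) → ends 5; length at 5 (size 1, align 1) → ends 6; window at 6 (size 2, align 2) → ends 8; flags at 8 (size 1, align 1) → ends 9; tail pad 3 to reach multiple of 4; total 12 bytes, alignment 4
pid at 0 (size 12, align 4) → ends 12
pad 4 to align 8 for rss
rss at 16 (size 88, align 8) → ends 104
prio at 104 (size 4, align 4) → ends 108
pad 4 to align 8 for start_time
start_time at 112 (size 8, align 8) → ends 120
state at 120 (size 1, align 1) → ends 121
pad 7 to align 8 for gid
gid at 128 (size 8, align 8) → ends 136

128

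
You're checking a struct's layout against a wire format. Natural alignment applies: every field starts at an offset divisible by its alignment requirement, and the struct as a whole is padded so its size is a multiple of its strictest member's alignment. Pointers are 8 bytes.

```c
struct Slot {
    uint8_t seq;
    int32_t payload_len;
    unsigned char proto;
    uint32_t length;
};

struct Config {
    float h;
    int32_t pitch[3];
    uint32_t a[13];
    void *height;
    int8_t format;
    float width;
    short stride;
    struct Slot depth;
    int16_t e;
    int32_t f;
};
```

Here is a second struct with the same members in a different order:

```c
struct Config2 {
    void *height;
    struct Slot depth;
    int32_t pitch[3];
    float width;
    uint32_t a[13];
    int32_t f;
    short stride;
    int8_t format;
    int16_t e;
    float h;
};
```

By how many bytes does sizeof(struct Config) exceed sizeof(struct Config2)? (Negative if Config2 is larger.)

Slot: @0: seq [1B, align 1] → 1; +3 pad (align 4); @4: payload_len [4B, align 4] → 8; @8: proto [1B, align 1] → 9; +3 pad (align 4); @12: length [4B, align 4] → 16; size 16, align 4
@0: h [4B, align 4] → 4
@4: pitch [12B, align 4] → 16
@16: a [52B, align 4] → 68
+4 pad (align 8)
@72: height [8B, align 8] → 80
@80: format [1B, align 1] → 81
+3 pad (align 4)
@84: width [4B, align 4] → 88
@88: stride [2B, align 2] → 90
+2 pad (align 4)
@92: depth [16B, align 4] → 108
@108: e [2B, align 2] → 110
+2 pad (align 4)
@112: f [4B, align 4] → 116
+4 tail pad (align 8)
size 120, align 8
— Config2 —
@0: height [8B, align 8] → 8
@8: depth [16B, align 4] → 24
@24: pitch [12B, align 4] → 36
@36: width [4B, align 4] → 40
@40: a [52B, align 4] → 92
@92: f [4B, align 4] → 96
@96: stride [2B, align 2] → 98
@98: format [1B, align 1] → 99
+1 pad (align 2)
@100: e [2B, align 2] → 102
+2 pad (align 4)
@104: h [4B, align 4] → 108
+4 tail pad (align 8)
size 112, align 8
120 − 112 = 8

8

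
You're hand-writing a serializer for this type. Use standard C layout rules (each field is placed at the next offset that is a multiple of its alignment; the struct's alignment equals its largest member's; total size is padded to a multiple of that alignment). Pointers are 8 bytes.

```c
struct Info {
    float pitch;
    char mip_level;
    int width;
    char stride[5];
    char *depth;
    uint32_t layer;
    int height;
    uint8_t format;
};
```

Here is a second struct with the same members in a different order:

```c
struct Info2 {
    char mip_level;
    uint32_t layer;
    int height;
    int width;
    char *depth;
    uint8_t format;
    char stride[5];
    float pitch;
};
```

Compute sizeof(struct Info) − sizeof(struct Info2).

0..4  pitch  (4B, 4-aligned)
4..5  mip_level  (1B, 1-aligned)
5..8  -- padding (3B)
8..12  width  (4B, 4-aligned)
12..17  stride  (5B, 1-aligned)
17..24  -- padding (7B)
24..32  depth  (8B, 8-aligned)
32..36  layer  (4B, 4-aligned)
36..40  height  (4B, 4-aligned)
40..41  format  (1B, 1-aligned)
41..48  -- tail padding (7B)
sizeof = 48, alignof = 8
— Info2 —
0..1  mip_level  (1B, 1-aligned)
1..4  -- padding (3B)
4..8  layer  (4B, 4-aligned)
8..12  height  (4B, 4-aligned)
12..16  width  (4B, 4-aligned)
16..24  depth  (8B, 8-aligned)
24..25  format  (1B, 1-aligned)
25..30  stride  (5B, 1-aligned)
30..32  -- padding (2B)
32..36  pitch  (4B, 4-aligned)
36..40  -- tail padding (4B)
sizeof = 40, alignof = 8
48 − 40 = 8

8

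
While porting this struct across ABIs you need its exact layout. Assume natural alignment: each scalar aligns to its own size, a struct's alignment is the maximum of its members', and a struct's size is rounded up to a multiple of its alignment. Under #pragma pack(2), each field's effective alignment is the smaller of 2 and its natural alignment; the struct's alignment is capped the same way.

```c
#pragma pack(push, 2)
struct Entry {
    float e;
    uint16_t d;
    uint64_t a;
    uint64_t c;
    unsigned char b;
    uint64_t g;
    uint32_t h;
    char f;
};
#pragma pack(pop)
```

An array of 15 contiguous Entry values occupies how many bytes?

e at 0 (size 4, align 2) → ends 4
d at 4 (size 2, align 2) → ends 6
a at 6 (size 8, align 2) → ends 14
c at 14 (size 8, align 2) → ends 22
b at 22 (size 1, align 1) → ends 23
pad 1 to align 2 for g
g at 24 (size 8, align 2) → ends 32
h at 32 (size 4, align 2) → ends 36
f at 36 (size 1, align 1) → ends 37
tail pad 1 to reach multiple of 2
total 38 bytes, alignment 2
array of 15: 15 × 38 = 570

570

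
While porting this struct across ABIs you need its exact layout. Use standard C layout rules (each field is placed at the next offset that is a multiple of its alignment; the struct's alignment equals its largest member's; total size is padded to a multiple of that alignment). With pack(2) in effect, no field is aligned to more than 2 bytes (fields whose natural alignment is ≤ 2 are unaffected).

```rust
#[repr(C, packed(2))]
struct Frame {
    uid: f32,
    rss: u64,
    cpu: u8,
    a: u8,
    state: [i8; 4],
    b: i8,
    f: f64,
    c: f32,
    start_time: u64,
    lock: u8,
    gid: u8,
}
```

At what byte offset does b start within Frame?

18

@0: uid [4B, align 2] → 4
@4: rss [8B, align 2] → 12
@12: cpu [1B, align 1] → 13
@13: a [1B, align 1] → 14
@14: state [4B, align 1] → 18
@18: b [1B, align 1] → 19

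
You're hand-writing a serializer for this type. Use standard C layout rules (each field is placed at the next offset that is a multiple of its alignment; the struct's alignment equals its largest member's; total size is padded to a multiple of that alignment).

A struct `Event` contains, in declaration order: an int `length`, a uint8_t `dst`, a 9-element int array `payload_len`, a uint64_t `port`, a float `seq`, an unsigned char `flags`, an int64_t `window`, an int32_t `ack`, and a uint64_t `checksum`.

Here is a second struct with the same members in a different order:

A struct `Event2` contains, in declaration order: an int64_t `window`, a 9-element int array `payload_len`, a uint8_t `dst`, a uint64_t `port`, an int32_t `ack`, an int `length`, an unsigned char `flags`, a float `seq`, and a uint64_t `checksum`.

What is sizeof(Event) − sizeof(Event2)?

8

0..4  length  (4B, 4-aligned)
4..5  dst  (1B, 1-aligned)
5..8  -- padding (3B)
8..44  payload_len  (36B, 4-aligned)
44..48  -- padding (4B)
48..56  port  (8B, 8-aligned)
56..60  seq  (4B, 4-aligned)
60..61  flags  (1B, 1-aligned)
61..64  -- padding (3B)
64..72  window  (8B, 8-aligned)
72..76  ack  (4B, 4-aligned)
76..80  -- padding (4B)
80..88  checksum  (8B, 8-aligned)
sizeof = 88, alignof = 8
— Event2 —
0..8  window  (8B, 8-aligned)
8..44  payload_len  (36B, 4-aligned)
44..45  dst  (1B, 1-aligned)
45..48  -- padding (3B)
48..56  port  (8B, 8-aligned)
56..60  ack  (4B, 4-aligned)
60..64  length  (4B, 4-aligned)
64..65  flags  (1B, 1-aligned)
65..68  -- padding (3B)
68..72  seq  (4B, 4-aligned)
72..80  checksum  (8B, 8-aligned)
sizeof = 80, alignof = 8
88 − 80 = 8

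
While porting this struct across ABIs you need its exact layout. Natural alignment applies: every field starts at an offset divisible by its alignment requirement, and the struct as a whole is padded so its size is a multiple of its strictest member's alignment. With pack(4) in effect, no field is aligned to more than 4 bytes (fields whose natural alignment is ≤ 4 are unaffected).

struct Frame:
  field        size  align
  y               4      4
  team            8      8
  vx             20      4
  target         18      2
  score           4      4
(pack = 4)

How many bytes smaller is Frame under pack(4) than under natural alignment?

8

natural layout:
  @0: y [4B, align 4] → 4
  +4 pad (align 8)
  @8: team [8B, align 8] → 16
  @16: vx [20B, align 4] → 36
  @36: target [18B, align 2] → 54
  +2 pad (align 4)
  @56: score [4B, align 4] → 60
  +4 tail pad (align 8)
  size 64, align 8
packed(4) layout:
  @0: y [4B, align 4] → 4
  @4: team [8B, align 4] → 12
  @12: vx [20B, align 4] → 32
  @32: target [18B, align 2] → 50
  +2 pad (align 4)
  @52: score [4B, align 4] → 56
  size 56, align 4
64 − 56 = 8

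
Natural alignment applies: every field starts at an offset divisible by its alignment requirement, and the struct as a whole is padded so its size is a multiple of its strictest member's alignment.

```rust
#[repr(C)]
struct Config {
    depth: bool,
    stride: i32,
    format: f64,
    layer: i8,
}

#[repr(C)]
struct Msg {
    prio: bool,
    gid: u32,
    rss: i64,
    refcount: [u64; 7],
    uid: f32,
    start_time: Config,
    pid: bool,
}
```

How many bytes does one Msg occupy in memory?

Config: depth at 0 (size 1, align 1) → ends 1; pad 3 to align 4 for stride; stride at 4 (size 4, align 4) → ends 8; format at 8 (size 8, align 8) → ends 16; layer at 16 (size 1, align 1) → ends 17; tail pad 7 to reach multiple of 8; total 24 bytes, alignment 8
prio at 0 (size 1, align 1) → ends 1
pad 3 to align 4 for gid
gid at 4 (size 4, align 4) → ends 8
rss at 8 (size 8, align 8) → ends 16
refcount at 16 (size 56, align 8) → ends 72
uid at 72 (size 4, align 4) → ends 76
pad 4 to align 8 for start_time
start_time at 80 (size 24, align 8) → ends 104
pid at 104 (size 1, align 1) → ends 105
tail pad 7 to reach multiple of 8
total 112 bytes, alignment 8

112 bytes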